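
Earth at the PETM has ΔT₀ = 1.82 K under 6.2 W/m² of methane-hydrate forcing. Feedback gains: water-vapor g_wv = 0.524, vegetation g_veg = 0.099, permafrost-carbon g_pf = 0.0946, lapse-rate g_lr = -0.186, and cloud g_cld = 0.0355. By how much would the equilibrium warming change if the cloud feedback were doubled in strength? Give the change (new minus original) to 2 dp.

0.38 K

Original: g = 0.5671, ΔT = 1.82/(1−0.5671) = 4.2042 K.
With doubled cloud: g' = 0.6026, ΔT' = 1.82/(1−0.6026) = 4.5798 K.
Change = 4.5798 − 4.2042 = 0.38 K.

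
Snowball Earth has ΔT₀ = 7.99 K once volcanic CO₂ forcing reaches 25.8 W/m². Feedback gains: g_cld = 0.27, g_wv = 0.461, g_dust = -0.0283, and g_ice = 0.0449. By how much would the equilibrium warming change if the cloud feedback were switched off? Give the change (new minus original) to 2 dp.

Original: g = 0.7476, ΔT = 7.99/(1−0.7476) = 31.6561 K.
Without cloud: g' = 0.4776, ΔT' = 7.99/(1−0.4776) = 15.2948 K.
Change = 15.2948 − 31.6561 = -16.36 K.

-16.36 K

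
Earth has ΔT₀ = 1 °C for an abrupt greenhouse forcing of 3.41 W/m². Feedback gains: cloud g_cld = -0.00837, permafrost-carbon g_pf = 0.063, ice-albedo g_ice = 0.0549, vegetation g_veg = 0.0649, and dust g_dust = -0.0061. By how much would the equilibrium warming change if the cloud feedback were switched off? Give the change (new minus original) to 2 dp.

Original: g = 0.16833, ΔT = 1/(1−0.16833) = 1.2024 °C.
Without cloud: g' = 0.1767, ΔT' = 1/(1−0.1767) = 1.2146 °C.
Change = 1.2146 − 1.2024 = 0.01 °C.

0.01 °C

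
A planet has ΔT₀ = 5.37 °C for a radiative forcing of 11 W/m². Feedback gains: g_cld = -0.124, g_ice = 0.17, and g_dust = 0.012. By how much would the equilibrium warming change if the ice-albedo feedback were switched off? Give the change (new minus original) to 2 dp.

-0.87 °C

Original: g = 0.058, ΔT = 5.37/(1−0.058) = 5.7006 °C.
Without ice-albedo: g' = -0.112, ΔT' = 5.37/(1+0.112) = 4.8291 °C.
Change = 4.8291 − 5.7006 = -0.87 °C.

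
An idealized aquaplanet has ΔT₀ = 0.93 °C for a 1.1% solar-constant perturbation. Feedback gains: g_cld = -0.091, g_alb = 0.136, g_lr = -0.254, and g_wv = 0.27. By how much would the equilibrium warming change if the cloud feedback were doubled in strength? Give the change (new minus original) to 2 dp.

-0.09 °C

Original: g = 0.061, ΔT = 0.93/(1−0.061) = 0.9904 °C.
With doubled cloud: g' = -0.03, ΔT' = 0.93/(1+0.03) = 0.9029 °C.
Change = 0.9029 − 0.9904 = -0.09 °C.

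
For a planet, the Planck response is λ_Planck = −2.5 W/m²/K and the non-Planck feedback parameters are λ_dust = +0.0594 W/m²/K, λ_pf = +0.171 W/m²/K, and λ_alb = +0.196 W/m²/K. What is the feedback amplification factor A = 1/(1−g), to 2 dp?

Convert to gains: g_dust = 0.0594/2.5 = 0.02376; g_pf = 0.171/2.5 = 0.0684; g_alb = 0.196/2.5 = 0.0784.
Total gain g = 0.17056.
A = 1/(1 − 0.17056) = 1.21.

1.21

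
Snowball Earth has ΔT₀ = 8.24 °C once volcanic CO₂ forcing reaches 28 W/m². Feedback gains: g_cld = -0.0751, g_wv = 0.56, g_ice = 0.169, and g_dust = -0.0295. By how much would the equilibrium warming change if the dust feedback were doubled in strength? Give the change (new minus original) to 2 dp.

Original: g = 0.6244, ΔT = 8.24/(1−0.6244) = 21.9382 °C.
With doubled dust: g' = 0.5949, ΔT' = 8.24/(1−0.5949) = 20.3407 °C.
Change = 20.3407 − 21.9382 = -1.60 °C.

-1.60 °C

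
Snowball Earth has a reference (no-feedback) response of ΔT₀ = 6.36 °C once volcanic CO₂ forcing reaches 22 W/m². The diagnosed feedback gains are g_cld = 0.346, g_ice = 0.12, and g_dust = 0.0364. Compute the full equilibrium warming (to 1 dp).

Total gain g = 0.346 + 0.12 + 0.0364 = 0.5024.
Amplification A = 1/(1 − 0.5024) = 2.01.
ΔT = 6.36 × 2.01 = 12.8 °C.

12.8 °C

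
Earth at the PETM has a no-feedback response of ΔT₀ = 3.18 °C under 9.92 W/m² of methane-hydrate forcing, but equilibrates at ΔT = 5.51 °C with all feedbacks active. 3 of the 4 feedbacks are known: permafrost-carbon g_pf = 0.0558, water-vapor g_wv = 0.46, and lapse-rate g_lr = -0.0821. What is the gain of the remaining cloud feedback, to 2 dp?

-0.01

Amplification A = ΔT/ΔT₀ = 5.51/3.18 = 1.733.
Total gain g = 1 − 1/A = 1 − 1/1.733 = 0.423.
Known gains sum to 0.0558 + 0.46 − 0.0821 = 0.4337.
g_cld = 0.423 − 0.4337 = -0.01.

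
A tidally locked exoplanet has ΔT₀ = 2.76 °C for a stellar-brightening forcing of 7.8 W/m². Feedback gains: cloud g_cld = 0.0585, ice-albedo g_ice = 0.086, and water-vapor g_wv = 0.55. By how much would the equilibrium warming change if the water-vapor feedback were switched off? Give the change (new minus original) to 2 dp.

-5.81 °C

Original: g = 0.6945, ΔT = 2.76/(1−0.6945) = 9.0344 °C.
Without water-vapor: g' = 0.1445, ΔT' = 2.76/(1−0.1445) = 3.2262 °C.
Change = 3.2262 − 9.0344 = -5.81 °C.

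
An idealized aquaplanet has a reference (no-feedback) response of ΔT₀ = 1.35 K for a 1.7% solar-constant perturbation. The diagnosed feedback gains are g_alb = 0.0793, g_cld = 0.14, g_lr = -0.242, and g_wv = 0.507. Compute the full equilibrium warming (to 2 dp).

Total gain g = 0.0793 + 0.14 − 0.242 + 0.507 = 0.4843.
Amplification A = 1/(1 − 0.4843) = 1.939.
ΔT = 1.35 × 1.939 = 2.62 K.

2.62 K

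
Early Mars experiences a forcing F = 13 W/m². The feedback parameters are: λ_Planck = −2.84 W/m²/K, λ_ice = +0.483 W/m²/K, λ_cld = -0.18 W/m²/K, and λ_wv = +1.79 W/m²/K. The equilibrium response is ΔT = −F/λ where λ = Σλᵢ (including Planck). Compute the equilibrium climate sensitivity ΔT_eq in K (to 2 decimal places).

17.40 K

Net feedback parameter λ = (−2.84) + (+0.483) + (-0.18) + (+1.79) = -0.747 W/m²/K.
ΔT = −F/λ = −13/(-0.747) = 17.40 K.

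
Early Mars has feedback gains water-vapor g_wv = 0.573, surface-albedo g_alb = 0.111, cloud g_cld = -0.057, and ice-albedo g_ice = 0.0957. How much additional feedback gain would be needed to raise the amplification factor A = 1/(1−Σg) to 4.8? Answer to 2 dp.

Current total gain = 0.7227.
Target gain for A = 4.8: g* = 1 − 1/4.8 = 0.7917.
Additional gain needed = 0.7917 − 0.7227 = 0.07.

0.07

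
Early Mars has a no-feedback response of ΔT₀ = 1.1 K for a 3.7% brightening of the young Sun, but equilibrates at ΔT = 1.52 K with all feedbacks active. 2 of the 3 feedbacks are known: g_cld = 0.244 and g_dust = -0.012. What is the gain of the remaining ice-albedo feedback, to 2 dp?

0.04

Amplification A = ΔT/ΔT₀ = 1.52/1.1 = 1.382.
Total gain g = 1 − 1/A = 1 − 1/1.382 = 0.2764.
Known gains sum to 0.244 − 0.012 = 0.232.
g_ice = 0.2764 − 0.232 = 0.04.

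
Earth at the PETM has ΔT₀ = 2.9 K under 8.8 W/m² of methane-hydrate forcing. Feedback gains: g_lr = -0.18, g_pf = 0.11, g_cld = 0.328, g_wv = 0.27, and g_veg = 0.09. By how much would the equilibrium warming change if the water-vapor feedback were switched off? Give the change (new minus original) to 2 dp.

Original: g = 0.618, ΔT = 2.9/(1−0.618) = 7.5916 K.
Without water-vapor: g' = 0.348, ΔT' = 2.9/(1−0.348) = 4.4479 K.
Change = 4.4479 − 7.5916 = -3.14 K.

-3.14 K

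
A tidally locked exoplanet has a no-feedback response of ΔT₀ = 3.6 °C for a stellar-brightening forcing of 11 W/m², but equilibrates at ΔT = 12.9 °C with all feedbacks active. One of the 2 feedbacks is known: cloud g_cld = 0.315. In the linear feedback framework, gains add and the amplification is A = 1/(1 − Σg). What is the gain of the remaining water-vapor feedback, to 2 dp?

0.41

Amplification A = ΔT/ΔT₀ = 12.9/3.6 = 3.583.
Total gain g = 1 − 1/A = 1 − 1/3.583 = 0.7209.
The known gain is 0.315.
g_wv = 0.7209 − 0.315 = 0.41.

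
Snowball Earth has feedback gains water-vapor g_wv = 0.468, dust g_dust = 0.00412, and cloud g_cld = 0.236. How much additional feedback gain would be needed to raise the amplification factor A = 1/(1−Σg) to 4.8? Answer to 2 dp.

Current total gain = 0.70812.
Target gain for A = 4.8: g* = 1 − 1/4.8 = 0.7917.
Additional gain needed = 0.7917 − 0.70812 = 0.08.

0.08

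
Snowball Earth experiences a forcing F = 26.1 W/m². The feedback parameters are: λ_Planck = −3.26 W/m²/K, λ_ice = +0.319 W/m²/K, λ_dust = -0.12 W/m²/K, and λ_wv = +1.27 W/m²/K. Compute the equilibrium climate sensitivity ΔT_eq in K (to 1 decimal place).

Net feedback parameter λ = (−3.26) + (+0.319) + (-0.12) + (+1.27) = -1.791 W/m²/K.
ΔT = −F/λ = −26.1/(-1.791) = 14.6 K.

14.6 K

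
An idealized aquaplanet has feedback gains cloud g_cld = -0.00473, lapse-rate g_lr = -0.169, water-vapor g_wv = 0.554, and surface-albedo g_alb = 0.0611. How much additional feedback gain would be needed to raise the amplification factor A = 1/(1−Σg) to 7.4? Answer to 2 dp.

0.42

Current total gain = 0.44137.
Target gain for A = 7.4: g* = 1 − 1/7.4 = 0.8649.
Additional gain needed = 0.8649 − 0.44137 = 0.42.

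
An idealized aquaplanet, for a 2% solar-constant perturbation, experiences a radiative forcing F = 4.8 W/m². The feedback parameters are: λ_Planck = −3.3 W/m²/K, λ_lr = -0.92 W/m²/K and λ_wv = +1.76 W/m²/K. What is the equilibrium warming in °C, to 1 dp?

2.0 °C

Net feedback parameter λ = (−3.3) + (-0.92) + (+1.76) = -2.46 W/m²/K.
ΔT = −F/λ = −4.8/(-2.46) = 2.0 °C.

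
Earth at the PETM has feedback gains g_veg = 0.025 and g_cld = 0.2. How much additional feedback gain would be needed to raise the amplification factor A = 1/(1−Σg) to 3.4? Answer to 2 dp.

0.48

Current total gain = 0.225.
Target gain for A = 3.4: g* = 1 − 1/3.4 = 0.7059.
Additional gain needed = 0.7059 − 0.225 = 0.48.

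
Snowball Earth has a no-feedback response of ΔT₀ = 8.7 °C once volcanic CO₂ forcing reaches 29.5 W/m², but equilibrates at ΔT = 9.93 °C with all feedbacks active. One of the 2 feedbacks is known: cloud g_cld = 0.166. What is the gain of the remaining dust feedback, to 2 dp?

-0.04

Amplification A = ΔT/ΔT₀ = 9.93/8.7 = 1.141.
Total gain g = 1 − 1/A = 1 − 1/1.141 = 0.1236.
The known gain is 0.166.
g_dust = 0.1236 − 0.166 = -0.04.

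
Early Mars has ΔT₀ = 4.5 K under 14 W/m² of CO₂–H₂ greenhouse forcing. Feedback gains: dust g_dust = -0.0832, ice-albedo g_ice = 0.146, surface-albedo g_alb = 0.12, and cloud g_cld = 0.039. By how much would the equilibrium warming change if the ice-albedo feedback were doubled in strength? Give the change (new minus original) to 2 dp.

Original: g = 0.2218, ΔT = 4.5/(1−0.2218) = 5.7826 K.
With doubled ice-albedo: g' = 0.3678, ΔT' = 4.5/(1−0.3678) = 7.1180 K.
Change = 7.1180 − 5.7826 = 1.34 K.

1.34 K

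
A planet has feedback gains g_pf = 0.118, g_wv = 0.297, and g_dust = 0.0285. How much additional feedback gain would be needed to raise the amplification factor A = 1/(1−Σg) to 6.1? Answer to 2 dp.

Current total gain = 0.4435.
Target gain for A = 6.1: g* = 1 − 1/6.1 = 0.8361.
Additional gain needed = 0.8361 − 0.4435 = 0.39.

0.39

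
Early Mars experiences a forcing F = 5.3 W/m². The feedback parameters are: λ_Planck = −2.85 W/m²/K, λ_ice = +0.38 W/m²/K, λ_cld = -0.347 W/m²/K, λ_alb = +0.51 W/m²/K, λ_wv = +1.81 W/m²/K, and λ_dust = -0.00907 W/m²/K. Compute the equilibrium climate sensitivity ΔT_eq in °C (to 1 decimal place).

10.5 °C

Net feedback parameter λ = (−2.85) + (+0.38) + (-0.347) + (+0.51) + (+1.81) + (-0.00907) = -0.50607 W/m²/K.
ΔT = −F/λ = −5.3/(-0.50607) = 10.5 °C.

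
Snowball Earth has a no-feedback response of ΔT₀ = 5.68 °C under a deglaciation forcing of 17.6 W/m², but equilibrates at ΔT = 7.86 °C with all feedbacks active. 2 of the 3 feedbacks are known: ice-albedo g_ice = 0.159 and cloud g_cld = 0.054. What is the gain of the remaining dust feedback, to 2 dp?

0.06

Amplification A = ΔT/ΔT₀ = 7.86/5.68 = 1.384.
Total gain g = 1 − 1/A = 1 − 1/1.384 = 0.2775.
Known gains sum to 0.159 + 0.054 = 0.213.
g_dust = 0.2775 − 0.213 = 0.06.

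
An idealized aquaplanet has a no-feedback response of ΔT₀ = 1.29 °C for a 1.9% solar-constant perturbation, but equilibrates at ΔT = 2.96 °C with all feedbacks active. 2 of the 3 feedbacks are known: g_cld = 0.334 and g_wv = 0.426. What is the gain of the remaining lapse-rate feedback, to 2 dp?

Amplification A = ΔT/ΔT₀ = 2.96/1.29 = 2.295.
Total gain g = 1 − 1/A = 1 − 1/2.295 = 0.5643.
Known gains sum to 0.334 + 0.426 = 0.76.
g_lr = 0.5643 − 0.76 = -0.20.

-0.20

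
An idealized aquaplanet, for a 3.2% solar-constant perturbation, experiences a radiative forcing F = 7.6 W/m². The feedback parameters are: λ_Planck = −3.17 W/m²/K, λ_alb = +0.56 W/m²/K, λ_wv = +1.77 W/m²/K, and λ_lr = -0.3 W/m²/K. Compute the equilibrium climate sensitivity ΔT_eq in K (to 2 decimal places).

6.67 K

Net feedback parameter λ = (−3.17) + (+0.56) + (+1.77) + (-0.3) = -1.14 W/m²/K.
ΔT = −F/λ = −7.6/(-1.14) = 6.67 K.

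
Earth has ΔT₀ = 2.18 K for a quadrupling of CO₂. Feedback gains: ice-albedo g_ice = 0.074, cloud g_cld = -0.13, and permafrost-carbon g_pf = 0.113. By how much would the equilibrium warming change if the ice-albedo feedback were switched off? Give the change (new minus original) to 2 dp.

-0.17 K

Original: g = 0.057, ΔT = 2.18/(1−0.057) = 2.3118 K.
Without ice-albedo: g' = -0.017, ΔT' = 2.18/(1+0.017) = 2.1436 K.
Change = 2.1436 − 2.3118 = -0.17 K.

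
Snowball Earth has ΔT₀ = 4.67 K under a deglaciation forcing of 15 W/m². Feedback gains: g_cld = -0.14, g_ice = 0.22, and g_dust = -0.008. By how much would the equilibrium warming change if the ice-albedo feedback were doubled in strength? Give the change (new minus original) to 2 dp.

Original: g = 0.072, ΔT = 4.67/(1−0.072) = 5.0323 K.
With doubled ice-albedo: g' = 0.292, ΔT' = 4.67/(1−0.292) = 6.5960 K.
Change = 6.5960 − 5.0323 = 1.56 K.

1.56 K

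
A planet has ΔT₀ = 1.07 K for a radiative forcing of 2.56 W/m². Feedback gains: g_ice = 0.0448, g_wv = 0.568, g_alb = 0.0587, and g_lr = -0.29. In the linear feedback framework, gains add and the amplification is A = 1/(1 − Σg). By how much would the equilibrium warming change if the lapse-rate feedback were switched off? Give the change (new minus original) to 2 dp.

1.53 K

Original: g = 0.3815, ΔT = 1.07/(1−0.3815) = 1.7300 K.
Without lapse-rate: g' = 0.6715, ΔT' = 1.07/(1−0.6715) = 3.2572 K.
Change = 3.2572 − 1.7300 = 1.53 K.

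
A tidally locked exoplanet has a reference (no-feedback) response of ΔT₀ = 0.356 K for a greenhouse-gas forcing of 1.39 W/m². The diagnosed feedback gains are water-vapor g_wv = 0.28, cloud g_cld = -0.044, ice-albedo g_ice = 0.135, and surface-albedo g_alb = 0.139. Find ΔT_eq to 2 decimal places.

0.73 K

Total gain g = 0.28 − 0.044 + 0.135 + 0.139 = 0.51.
Amplification A = 1/(1 − 0.51) = 2.041.
ΔT = 0.356 × 2.041 = 0.73 K.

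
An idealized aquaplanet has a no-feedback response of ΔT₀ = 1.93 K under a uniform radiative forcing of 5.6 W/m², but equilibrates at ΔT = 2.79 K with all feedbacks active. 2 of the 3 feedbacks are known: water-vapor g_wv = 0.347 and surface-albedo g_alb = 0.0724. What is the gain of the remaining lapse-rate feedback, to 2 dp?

-0.11

Amplification A = ΔT/ΔT₀ = 2.79/1.93 = 1.446.
Total gain g = 1 − 1/A = 1 − 1/1.446 = 0.3084.
Known gains sum to 0.347 + 0.0724 = 0.4194.
g_lr = 0.3084 − 0.4194 = -0.11.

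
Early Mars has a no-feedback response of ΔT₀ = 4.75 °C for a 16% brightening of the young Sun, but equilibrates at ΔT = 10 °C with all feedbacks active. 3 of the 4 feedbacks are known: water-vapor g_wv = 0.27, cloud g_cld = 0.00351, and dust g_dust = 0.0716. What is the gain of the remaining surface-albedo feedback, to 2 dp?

0.18

Amplification A = ΔT/ΔT₀ = 10/4.75 = 2.105.
Total gain g = 1 − 1/A = 1 − 1/2.105 = 0.5249.
Known gains sum to 0.27 + 0.00351 + 0.0716 = 0.34511.
g_alb = 0.5249 − 0.34511 = 0.18.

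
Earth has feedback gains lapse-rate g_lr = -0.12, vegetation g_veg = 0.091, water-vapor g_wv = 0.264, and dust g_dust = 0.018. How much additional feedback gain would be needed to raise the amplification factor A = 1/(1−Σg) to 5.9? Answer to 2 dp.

0.58

Current total gain = 0.253.
Target gain for A = 5.9: g* = 1 − 1/5.9 = 0.8305.
Additional gain needed = 0.8305 − 0.253 = 0.58.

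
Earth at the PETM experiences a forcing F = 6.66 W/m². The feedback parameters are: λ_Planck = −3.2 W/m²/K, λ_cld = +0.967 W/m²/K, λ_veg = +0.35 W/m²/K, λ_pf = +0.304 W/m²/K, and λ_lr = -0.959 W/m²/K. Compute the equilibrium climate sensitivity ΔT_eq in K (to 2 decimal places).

Net feedback parameter λ = (−3.2) + (+0.967) + (+0.35) + (+0.304) + (-0.959) = -2.538 W/m²/K.
ΔT = −F/λ = −6.66/(-2.538) = 2.62 K.

2.62 K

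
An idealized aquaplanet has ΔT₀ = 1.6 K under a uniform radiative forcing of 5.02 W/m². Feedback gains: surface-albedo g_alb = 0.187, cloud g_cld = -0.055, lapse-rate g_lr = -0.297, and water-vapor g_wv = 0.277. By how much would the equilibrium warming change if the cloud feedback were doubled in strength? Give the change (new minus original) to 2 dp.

Original: g = 0.112, ΔT = 1.6/(1−0.112) = 1.8018 K.
With doubled cloud: g' = 0.057, ΔT' = 1.6/(1−0.057) = 1.6967 K.
Change = 1.6967 − 1.8018 = -0.11 K.

-0.11 K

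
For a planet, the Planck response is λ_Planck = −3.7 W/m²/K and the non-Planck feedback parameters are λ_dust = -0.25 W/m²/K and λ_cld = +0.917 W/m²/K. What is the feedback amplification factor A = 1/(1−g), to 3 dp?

Convert to gains: g_dust = -0.25/3.7 = -0.06757; g_cld = 0.917/3.7 = 0.2478.
Total gain g = 0.18023.
A = 1/(1 − 0.18023) = 1.220.

1.220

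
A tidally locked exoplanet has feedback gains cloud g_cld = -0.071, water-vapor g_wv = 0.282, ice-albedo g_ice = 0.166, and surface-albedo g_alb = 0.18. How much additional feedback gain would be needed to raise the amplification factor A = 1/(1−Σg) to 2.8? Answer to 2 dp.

0.09

Current total gain = 0.557.
Target gain for A = 2.8: g* = 1 − 1/2.8 = 0.6429.
Additional gain needed = 0.6429 − 0.557 = 0.09.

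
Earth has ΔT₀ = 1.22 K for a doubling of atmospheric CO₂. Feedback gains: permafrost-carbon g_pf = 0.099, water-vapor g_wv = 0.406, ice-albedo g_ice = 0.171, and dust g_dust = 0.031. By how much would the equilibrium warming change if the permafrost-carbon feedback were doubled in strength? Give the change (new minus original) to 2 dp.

2.12 K

Original: g = 0.707, ΔT = 1.22/(1−0.707) = 4.1638 K.
With doubled permafrost-carbon: g' = 0.806, ΔT' = 1.22/(1−0.806) = 6.2887 K.
Change = 6.2887 − 4.1638 = 2.12 K.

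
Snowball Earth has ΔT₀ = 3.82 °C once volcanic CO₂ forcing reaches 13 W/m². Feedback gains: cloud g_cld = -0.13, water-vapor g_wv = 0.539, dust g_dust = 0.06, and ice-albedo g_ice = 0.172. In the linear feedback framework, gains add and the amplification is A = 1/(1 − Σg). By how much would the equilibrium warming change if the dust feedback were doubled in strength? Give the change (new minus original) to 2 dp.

Original: g = 0.641, ΔT = 3.82/(1−0.641) = 10.6407 °C.
With doubled dust: g' = 0.701, ΔT' = 3.82/(1−0.701) = 12.7759 °C.
Change = 12.7759 − 10.6407 = 2.14 °C.

2.14 °C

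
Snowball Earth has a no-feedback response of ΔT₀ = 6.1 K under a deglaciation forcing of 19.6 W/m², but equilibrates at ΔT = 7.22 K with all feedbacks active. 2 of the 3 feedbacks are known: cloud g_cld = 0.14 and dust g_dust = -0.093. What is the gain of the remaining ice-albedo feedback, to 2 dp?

0.11

Amplification A = ΔT/ΔT₀ = 7.22/6.1 = 1.184.
Total gain g = 1 − 1/A = 1 − 1/1.184 = 0.1554.
Known gains sum to 0.14 − 0.093 = 0.047.
g_ice = 0.1554 − 0.047 = 0.11.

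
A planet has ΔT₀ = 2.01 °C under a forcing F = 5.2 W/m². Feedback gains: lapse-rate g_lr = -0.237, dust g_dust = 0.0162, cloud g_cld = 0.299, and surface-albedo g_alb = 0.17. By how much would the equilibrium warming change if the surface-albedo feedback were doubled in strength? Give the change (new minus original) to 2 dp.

0.78 °C

Original: g = 0.2482, ΔT = 2.01/(1−0.2482) = 2.6736 °C.
With doubled surface-albedo: g' = 0.4182, ΔT' = 2.01/(1−0.4182) = 3.4548 °C.
Change = 3.4548 − 2.6736 = 0.78 °C.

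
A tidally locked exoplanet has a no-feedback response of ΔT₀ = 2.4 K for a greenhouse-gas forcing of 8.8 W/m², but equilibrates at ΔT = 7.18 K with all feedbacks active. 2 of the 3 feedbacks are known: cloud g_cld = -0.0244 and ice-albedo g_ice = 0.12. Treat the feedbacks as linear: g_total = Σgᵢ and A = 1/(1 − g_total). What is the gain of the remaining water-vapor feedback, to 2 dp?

0.57

Amplification A = ΔT/ΔT₀ = 7.18/2.4 = 2.992.
Total gain g = 1 − 1/A = 1 − 1/2.992 = 0.6658.
Known gains sum to -0.0244 + 0.12 = 0.0956.
g_wv = 0.6658 − 0.0956 = 0.57.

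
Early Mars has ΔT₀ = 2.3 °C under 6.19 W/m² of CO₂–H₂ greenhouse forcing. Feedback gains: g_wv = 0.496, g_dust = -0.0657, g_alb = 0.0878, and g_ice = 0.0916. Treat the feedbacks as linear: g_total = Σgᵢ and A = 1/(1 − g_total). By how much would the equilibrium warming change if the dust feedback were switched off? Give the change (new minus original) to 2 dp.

Original: g = 0.6097, ΔT = 2.3/(1−0.6097) = 5.8929 °C.
Without dust: g' = 0.6754, ΔT' = 2.3/(1−0.6754) = 7.0856 °C.
Change = 7.0856 − 5.8929 = 1.19 °C.

1.19 °C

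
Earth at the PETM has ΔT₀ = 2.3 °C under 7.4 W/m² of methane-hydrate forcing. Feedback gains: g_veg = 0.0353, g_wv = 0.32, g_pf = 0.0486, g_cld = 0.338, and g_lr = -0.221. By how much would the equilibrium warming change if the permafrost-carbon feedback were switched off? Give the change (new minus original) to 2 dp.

-0.44 °C

Original: g = 0.5209, ΔT = 2.3/(1−0.5209) = 4.8007 °C.
Without permafrost-carbon: g' = 0.4723, ΔT' = 2.3/(1−0.4723) = 4.3585 °C.
Change = 4.3585 − 4.8007 = -0.44 °C.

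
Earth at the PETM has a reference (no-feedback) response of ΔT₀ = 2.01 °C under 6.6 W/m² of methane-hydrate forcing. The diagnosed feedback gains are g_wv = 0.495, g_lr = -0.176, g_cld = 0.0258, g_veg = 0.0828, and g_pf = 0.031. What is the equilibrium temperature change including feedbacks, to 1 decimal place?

Total gain g = 0.495 − 0.176 + 0.0258 + 0.0828 + 0.031 = 0.4586.
Amplification A = 1/(1 − 0.4586) = 1.847.
ΔT = 2.01 × 1.847 = 3.7 °C.

3.7 °C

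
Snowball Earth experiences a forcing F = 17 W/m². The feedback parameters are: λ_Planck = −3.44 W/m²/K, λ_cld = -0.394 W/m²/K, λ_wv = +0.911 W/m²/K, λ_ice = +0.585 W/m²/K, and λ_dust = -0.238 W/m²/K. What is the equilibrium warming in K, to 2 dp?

6.60 K

Net feedback parameter λ = (−3.44) + (-0.394) + (+0.911) + (+0.585) + (-0.238) = -2.576 W/m²/K.
ΔT = −F/λ = −17/(-2.576) = 6.60 K.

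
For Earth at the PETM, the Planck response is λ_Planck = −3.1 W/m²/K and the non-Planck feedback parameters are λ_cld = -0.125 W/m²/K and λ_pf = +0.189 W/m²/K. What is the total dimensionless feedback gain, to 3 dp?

Convert to gains: g_cld = -0.125/3.1 = -0.04032; g_pf = 0.189/3.1 = 0.06097.
Total gain g = 0.02065.

0.021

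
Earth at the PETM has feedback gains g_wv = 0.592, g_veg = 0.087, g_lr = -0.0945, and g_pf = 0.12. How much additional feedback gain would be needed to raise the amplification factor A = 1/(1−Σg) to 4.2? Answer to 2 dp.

Current total gain = 0.7045.
Target gain for A = 4.2: g* = 1 − 1/4.2 = 0.7619.
Additional gain needed = 0.7619 − 0.7045 = 0.06.

0.06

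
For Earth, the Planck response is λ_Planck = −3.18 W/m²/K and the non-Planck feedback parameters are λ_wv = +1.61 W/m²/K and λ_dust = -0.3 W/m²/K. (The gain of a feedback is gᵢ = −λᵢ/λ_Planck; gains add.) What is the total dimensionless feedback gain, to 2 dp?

0.41

Convert to gains: g_wv = 1.61/3.18 = 0.5063; g_dust = -0.3/3.18 = -0.09434.
Total gain g = 0.41196.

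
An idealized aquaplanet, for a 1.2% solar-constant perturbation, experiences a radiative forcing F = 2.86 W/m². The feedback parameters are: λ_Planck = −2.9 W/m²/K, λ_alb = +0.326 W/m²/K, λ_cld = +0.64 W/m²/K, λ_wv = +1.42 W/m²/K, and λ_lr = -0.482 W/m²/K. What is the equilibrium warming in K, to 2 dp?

2.87 K

Net feedback parameter λ = (−2.9) + (+0.326) + (+0.64) + (+1.42) + (-0.482) = -0.996 W/m²/K.
ΔT = −F/λ = −2.86/(-0.996) = 2.87 K.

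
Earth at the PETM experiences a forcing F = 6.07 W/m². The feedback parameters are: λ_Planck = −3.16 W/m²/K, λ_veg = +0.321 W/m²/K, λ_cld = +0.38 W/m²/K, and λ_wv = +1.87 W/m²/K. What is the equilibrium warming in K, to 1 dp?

Net feedback parameter λ = (−3.16) + (+0.321) + (+0.38) + (+1.87) = -0.589 W/m²/K.
ΔT = −F/λ = −6.07/(-0.589) = 10.3 K.

10.3 K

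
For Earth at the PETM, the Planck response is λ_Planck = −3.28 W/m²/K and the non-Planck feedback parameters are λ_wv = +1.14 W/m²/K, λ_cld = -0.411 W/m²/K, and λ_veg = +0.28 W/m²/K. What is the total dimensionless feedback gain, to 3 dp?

0.308

Convert to gains: g_wv = 1.14/3.28 = 0.3476; g_cld = -0.411/3.28 = -0.1253; g_veg = 0.28/3.28 = 0.08537.
Total gain g = 0.30767.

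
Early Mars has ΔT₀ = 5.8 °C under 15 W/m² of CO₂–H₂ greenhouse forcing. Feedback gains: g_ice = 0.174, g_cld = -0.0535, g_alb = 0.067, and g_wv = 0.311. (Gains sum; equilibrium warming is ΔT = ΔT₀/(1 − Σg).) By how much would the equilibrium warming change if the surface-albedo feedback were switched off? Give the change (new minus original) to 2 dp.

Original: g = 0.4985, ΔT = 5.8/(1−0.4985) = 11.5653 °C.
Without surface-albedo: g' = 0.4315, ΔT' = 5.8/(1−0.4315) = 10.2023 °C.
Change = 10.2023 − 11.5653 = -1.36 °C.

-1.36 °C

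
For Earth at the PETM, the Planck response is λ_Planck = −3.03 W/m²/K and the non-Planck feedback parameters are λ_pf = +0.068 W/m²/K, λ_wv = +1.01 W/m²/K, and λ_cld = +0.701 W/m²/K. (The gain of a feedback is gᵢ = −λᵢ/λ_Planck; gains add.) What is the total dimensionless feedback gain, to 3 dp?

0.587

Convert to gains: g_pf = 0.068/3.03 = 0.02244; g_wv = 1.01/3.03 = 0.3333; g_cld = 0.701/3.03 = 0.2314.
Total gain g = 0.58714.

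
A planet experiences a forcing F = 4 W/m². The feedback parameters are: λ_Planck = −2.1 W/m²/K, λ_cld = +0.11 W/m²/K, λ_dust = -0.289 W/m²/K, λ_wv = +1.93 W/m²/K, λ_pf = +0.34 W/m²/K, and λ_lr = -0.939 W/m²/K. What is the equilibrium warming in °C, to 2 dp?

Net feedback parameter λ = (−2.1) + (+0.11) + (-0.289) + (+1.93) + (+0.34) + (-0.939) = -0.948 W/m²/K.
ΔT = −F/λ = −4/(-0.948) = 4.22 °C.

4.22 °C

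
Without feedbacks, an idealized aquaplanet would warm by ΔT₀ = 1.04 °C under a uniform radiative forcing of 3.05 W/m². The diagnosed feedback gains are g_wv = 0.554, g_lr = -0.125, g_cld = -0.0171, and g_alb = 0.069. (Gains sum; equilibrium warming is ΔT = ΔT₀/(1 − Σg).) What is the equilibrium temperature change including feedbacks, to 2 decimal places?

Total gain g = 0.554 − 0.125 − 0.0171 + 0.069 = 0.4809.
Amplification A = 1/(1 − 0.4809) = 1.926.
ΔT = 1.04 × 1.926 = 2.00 °C.

2.00 °C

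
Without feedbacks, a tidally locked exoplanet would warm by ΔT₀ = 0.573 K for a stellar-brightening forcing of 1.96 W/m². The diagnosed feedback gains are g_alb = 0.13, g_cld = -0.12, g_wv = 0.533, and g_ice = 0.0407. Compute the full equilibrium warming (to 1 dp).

Total gain g = 0.13 − 0.12 + 0.533 + 0.0407 = 0.5837.
Amplification A = 1/(1 − 0.5837) = 2.402.
ΔT = 0.573 × 2.402 = 1.4 K.

1.4 K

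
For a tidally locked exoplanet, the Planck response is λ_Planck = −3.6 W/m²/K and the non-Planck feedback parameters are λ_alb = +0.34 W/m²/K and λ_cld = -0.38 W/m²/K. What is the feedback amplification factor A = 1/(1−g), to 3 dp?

Convert to gains: g_alb = 0.34/3.6 = 0.09444; g_cld = -0.38/3.6 = -0.1056.
Total gain g = -0.01116.
A = 1/(1 + 0.01116) = 0.989.

0.989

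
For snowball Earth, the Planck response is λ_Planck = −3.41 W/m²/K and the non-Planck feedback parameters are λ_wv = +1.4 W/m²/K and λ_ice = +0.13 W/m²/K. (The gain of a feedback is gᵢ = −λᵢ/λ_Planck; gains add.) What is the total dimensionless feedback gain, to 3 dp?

0.449

Convert to gains: g_wv = 1.4/3.41 = 0.4106; g_ice = 0.13/3.41 = 0.03812.
Total gain g = 0.44872.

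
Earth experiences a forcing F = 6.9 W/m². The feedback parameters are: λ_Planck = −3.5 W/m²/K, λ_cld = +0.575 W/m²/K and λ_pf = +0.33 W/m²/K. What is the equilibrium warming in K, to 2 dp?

2.66 K

Net feedback parameter λ = (−3.5) + (+0.575) + (+0.33) = -2.595 W/m²/K.
ΔT = −F/λ = −6.9/(-2.595) = 2.66 K.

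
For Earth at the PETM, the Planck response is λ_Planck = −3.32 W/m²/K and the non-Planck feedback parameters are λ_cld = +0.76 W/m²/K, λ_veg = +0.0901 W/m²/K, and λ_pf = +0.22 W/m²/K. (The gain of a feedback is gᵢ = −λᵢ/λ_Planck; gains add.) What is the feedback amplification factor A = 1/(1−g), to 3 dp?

Convert to gains: g_cld = 0.76/3.32 = 0.2289; g_veg = 0.0901/3.32 = 0.02714; g_pf = 0.22/3.32 = 0.06627.
Total gain g = 0.32231.
A = 1/(1 − 0.32231) = 1.476.

1.476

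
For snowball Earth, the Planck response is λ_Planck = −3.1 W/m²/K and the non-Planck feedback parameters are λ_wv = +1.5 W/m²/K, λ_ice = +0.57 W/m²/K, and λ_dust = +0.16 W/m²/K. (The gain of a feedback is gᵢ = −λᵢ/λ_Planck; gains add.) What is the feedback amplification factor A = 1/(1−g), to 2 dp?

Convert to gains: g_wv = 1.5/3.1 = 0.4839; g_ice = 0.57/3.1 = 0.1839; g_dust = 0.16/3.1 = 0.05161.
Total gain g = 0.71941.
A = 1/(1 − 0.71941) = 3.56.

3.56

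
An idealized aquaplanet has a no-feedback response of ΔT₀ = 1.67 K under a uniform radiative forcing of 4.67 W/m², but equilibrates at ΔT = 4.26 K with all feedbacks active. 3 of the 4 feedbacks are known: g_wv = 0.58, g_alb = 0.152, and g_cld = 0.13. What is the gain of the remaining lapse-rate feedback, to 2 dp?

-0.25

Amplification A = ΔT/ΔT₀ = 4.26/1.67 = 2.551.
Total gain g = 1 − 1/A = 1 − 1/2.551 = 0.608.
Known gains sum to 0.58 + 0.152 + 0.13 = 0.862.
g_lr = 0.608 − 0.862 = -0.25.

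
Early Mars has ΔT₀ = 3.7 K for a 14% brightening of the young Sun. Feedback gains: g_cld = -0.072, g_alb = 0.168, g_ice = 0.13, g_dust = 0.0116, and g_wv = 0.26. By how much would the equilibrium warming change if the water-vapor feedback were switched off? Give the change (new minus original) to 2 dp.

-2.51 K

Original: g = 0.4976, ΔT = 3.7/(1−0.4976) = 7.3646 K.
Without water-vapor: g' = 0.2376, ΔT' = 3.7/(1−0.2376) = 4.8531 K.
Change = 4.8531 − 7.3646 = -2.51 K.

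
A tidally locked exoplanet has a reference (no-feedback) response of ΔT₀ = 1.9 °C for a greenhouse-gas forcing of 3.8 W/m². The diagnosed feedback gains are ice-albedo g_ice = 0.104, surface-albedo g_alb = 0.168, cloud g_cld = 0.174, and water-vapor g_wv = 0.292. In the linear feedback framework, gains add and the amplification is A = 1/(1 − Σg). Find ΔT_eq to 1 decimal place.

7.3 °C

Total gain g = 0.104 + 0.168 + 0.174 + 0.292 = 0.738.
Amplification A = 1/(1 − 0.738) = 3.817.
ΔT = 1.9 × 3.817 = 7.3 °C.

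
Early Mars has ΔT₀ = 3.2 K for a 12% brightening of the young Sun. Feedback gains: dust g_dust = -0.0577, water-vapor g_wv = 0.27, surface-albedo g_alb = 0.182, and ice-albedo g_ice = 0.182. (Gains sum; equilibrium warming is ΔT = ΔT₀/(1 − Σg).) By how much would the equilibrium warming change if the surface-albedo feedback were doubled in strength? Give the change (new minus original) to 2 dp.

5.69 K

Original: g = 0.5763, ΔT = 3.2/(1−0.5763) = 7.5525 K.
With doubled surface-albedo: g' = 0.7583, ΔT' = 3.2/(1−0.7583) = 13.2396 K.
Change = 13.2396 − 7.5525 = 5.69 K.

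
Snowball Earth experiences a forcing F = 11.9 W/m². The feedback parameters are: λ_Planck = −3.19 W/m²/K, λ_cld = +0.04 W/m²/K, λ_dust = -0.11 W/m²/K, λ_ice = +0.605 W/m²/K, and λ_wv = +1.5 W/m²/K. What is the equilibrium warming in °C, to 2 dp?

10.30 °C

Net feedback parameter λ = (−3.19) + (+0.04) + (-0.11) + (+0.605) + (+1.5) = -1.155 W/m²/K.
ΔT = −F/λ = −11.9/(-1.155) = 10.30 °C.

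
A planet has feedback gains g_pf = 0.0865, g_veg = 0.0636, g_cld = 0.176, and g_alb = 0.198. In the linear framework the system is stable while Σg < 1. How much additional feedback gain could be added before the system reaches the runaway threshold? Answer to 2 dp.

0.48

Current total gain = 0.0865 + 0.0636 + 0.176 + 0.198 = 0.5241.
Margin to runaway = 1 − 0.5241 = 0.48.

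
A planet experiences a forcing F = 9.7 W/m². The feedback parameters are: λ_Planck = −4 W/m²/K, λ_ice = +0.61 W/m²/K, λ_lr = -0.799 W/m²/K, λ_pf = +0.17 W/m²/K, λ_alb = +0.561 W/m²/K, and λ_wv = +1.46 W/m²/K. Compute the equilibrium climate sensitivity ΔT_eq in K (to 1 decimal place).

4.9 K

Net feedback parameter λ = (−4) + (+0.61) + (-0.799) + (+0.17) + (+0.561) + (+1.46) = -1.998 W/m²/K.
ΔT = −F/λ = −9.7/(-1.998) = 4.9 K.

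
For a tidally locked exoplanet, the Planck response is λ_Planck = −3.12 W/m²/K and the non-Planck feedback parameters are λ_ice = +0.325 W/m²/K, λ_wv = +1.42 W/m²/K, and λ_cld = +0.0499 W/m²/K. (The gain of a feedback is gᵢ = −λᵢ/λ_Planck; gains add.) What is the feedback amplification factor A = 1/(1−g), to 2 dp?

2.35

Convert to gains: g_ice = 0.325/3.12 = 0.1042; g_wv = 1.42/3.12 = 0.4551; g_cld = 0.0499/3.12 = 0.01599.
Total gain g = 0.57529.
A = 1/(1 − 0.57529) = 2.35.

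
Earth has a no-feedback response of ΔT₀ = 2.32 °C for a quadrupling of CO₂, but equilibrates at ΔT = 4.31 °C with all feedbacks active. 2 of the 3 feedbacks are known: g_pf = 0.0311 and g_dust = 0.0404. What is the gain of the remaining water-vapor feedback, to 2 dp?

Amplification A = ΔT/ΔT₀ = 4.31/2.32 = 1.858.
Total gain g = 1 − 1/A = 1 − 1/1.858 = 0.4618.
Known gains sum to 0.0311 + 0.0404 = 0.0715.
g_wv = 0.4618 − 0.0715 = 0.39.

0.39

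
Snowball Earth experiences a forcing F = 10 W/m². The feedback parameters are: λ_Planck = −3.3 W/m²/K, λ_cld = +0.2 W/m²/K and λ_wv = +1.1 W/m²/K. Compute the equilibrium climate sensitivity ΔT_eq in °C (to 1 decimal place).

Net feedback parameter λ = (−3.3) + (+0.2) + (+1.1) = -2 W/m²/K.
ΔT = −F/λ = −10/(-2) = 5.0 °C.

5.0 °C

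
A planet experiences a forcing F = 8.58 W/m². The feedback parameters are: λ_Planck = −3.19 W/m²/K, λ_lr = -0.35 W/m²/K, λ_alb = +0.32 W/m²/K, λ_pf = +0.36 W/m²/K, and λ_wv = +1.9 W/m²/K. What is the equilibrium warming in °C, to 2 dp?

Net feedback parameter λ = (−3.19) + (-0.35) + (+0.32) + (+0.36) + (+1.9) = -0.96 W/m²/K.
ΔT = −F/λ = −8.58/(-0.96) = 8.94 °C.

8.94 °C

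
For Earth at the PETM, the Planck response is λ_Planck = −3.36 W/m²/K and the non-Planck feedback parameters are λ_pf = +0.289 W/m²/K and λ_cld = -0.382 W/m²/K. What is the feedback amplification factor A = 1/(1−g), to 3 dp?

Convert to gains: g_pf = 0.289/3.36 = 0.08601; g_cld = -0.382/3.36 = -0.1137.
Total gain g = -0.02769.
A = 1/(1 + 0.02769) = 0.973.

0.973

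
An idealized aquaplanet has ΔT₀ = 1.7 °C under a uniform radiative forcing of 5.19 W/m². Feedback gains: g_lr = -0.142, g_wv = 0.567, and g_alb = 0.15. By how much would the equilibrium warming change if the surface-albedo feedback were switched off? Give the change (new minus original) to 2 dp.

-1.04 °C

Original: g = 0.575, ΔT = 1.7/(1−0.575) = 4.0000 °C.
Without surface-albedo: g' = 0.425, ΔT' = 1.7/(1−0.425) = 2.9565 °C.
Change = 2.9565 − 4.0000 = -1.04 °C.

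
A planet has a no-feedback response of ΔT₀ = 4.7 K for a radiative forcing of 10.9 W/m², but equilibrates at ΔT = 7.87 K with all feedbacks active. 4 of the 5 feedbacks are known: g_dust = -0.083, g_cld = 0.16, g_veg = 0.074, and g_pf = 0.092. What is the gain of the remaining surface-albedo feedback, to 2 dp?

0.16

Amplification A = ΔT/ΔT₀ = 7.87/4.7 = 1.674.
Total gain g = 1 − 1/A = 1 − 1/1.674 = 0.4026.
Known gains sum to -0.083 + 0.16 + 0.074 + 0.092 = 0.243.
g_alb = 0.4026 − 0.243 = 0.16.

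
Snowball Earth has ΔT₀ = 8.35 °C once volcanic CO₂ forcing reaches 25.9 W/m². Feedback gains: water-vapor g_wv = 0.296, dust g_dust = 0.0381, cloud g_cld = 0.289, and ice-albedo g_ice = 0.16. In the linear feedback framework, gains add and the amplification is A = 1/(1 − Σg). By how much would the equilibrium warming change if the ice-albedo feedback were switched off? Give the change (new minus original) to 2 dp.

Original: g = 0.7831, ΔT = 8.35/(1−0.7831) = 38.4970 °C.
Without ice-albedo: g' = 0.6231, ΔT' = 8.35/(1−0.6231) = 22.1544 °C.
Change = 22.1544 − 38.4970 = -16.34 °C.

-16.34 °C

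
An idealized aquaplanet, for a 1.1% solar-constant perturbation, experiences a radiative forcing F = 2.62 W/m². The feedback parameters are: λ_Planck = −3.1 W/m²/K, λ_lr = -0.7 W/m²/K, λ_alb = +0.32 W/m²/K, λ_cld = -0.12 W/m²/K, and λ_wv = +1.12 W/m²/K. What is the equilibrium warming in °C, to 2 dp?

1.06 °C

Net feedback parameter λ = (−3.1) + (-0.7) + (+0.32) + (-0.12) + (+1.12) = -2.48 W/m²/K.
ΔT = −F/λ = −2.62/(-2.48) = 1.06 °C.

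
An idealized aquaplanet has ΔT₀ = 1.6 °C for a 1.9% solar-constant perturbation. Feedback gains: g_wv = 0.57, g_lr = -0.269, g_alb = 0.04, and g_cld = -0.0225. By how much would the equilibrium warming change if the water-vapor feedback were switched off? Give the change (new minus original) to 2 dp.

Original: g = 0.3185, ΔT = 1.6/(1−0.3185) = 2.3478 °C.
Without water-vapor: g' = -0.2515, ΔT' = 1.6/(1+0.2515) = 1.2785 °C.
Change = 1.2785 − 2.3478 = -1.07 °C.

-1.07 °C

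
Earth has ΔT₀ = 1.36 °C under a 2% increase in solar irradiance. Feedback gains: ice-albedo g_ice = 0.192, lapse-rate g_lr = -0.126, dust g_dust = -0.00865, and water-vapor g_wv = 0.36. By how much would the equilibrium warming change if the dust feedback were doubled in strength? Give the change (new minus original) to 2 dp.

-0.03 °C

Original: g = 0.41735, ΔT = 1.36/(1−0.41735) = 2.3342 °C.
With doubled dust: g' = 0.4087, ΔT' = 1.36/(1−0.4087) = 2.3000 °C.
Change = 2.3000 − 2.3342 = -0.03 °C.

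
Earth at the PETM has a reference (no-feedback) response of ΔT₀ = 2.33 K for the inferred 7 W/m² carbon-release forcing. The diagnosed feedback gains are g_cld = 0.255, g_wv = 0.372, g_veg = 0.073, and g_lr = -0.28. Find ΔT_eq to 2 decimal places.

Total gain g = 0.255 + 0.372 + 0.073 − 0.28 = 0.42.
Amplification A = 1/(1 − 0.42) = 1.724.
ΔT = 2.33 × 1.724 = 4.02 K.

4.02 K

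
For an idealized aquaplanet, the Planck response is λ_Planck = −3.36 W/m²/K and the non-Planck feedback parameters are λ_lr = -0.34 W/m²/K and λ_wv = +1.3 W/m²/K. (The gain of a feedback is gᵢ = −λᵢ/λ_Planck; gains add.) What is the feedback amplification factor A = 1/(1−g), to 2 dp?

Convert to gains: g_lr = -0.34/3.36 = -0.1012; g_wv = 1.3/3.36 = 0.3869.
Total gain g = 0.2857.
A = 1/(1 − 0.2857) = 1.40.

1.40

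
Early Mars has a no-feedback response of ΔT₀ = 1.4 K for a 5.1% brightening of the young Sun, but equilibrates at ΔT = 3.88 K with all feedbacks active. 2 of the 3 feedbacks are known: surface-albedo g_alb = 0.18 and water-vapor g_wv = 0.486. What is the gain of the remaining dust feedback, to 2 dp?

Amplification A = ΔT/ΔT₀ = 3.88/1.4 = 2.771.
Total gain g = 1 − 1/A = 1 − 1/2.771 = 0.6391.
Known gains sum to 0.18 + 0.486 = 0.666.
g_dust = 0.6391 − 0.666 = -0.03.

-0.03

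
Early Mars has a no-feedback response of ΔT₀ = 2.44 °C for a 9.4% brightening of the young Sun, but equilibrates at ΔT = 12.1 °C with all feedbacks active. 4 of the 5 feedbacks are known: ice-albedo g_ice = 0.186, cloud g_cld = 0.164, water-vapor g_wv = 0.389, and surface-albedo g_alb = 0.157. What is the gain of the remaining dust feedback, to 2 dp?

Amplification A = ΔT/ΔT₀ = 12.1/2.44 = 4.959.
Total gain g = 1 − 1/A = 1 − 1/4.959 = 0.7983.
Known gains sum to 0.186 + 0.164 + 0.389 + 0.157 = 0.896.
g_dust = 0.7983 − 0.896 = -0.10.

-0.10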